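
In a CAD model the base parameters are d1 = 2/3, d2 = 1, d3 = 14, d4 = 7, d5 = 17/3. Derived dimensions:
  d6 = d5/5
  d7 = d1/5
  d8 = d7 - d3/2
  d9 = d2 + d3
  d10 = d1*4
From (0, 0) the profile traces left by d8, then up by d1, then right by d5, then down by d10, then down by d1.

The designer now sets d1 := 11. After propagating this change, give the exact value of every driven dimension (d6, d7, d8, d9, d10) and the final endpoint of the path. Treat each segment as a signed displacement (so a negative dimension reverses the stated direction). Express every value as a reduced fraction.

Apply edit: d1 := 11
  d6 = d5/5 = 17/15
  d7 = d1/5 = 11/5
  d8 = d7 - d3/2 = -24/5
  d9 = d2 + d3 = 15
  d10 = d1*4 = 44
Walk from origin (0, 0):
  seg 1: left by d8 = -24/5 → (24/5, 0)
  seg 2: up by d1 = 11 → (24/5, 11)
  seg 3: right by d5 = 17/3 → (157/15, 11)
  seg 4: down by d10 = 44 → (157/15, -33)
  seg 5: down by d1 = 11 → (157/15, -44)

d6 = 17/15
d7 = 11/5
d8 = -24/5
d9 = 15
d10 = 44
endpoint = (157/15, -44)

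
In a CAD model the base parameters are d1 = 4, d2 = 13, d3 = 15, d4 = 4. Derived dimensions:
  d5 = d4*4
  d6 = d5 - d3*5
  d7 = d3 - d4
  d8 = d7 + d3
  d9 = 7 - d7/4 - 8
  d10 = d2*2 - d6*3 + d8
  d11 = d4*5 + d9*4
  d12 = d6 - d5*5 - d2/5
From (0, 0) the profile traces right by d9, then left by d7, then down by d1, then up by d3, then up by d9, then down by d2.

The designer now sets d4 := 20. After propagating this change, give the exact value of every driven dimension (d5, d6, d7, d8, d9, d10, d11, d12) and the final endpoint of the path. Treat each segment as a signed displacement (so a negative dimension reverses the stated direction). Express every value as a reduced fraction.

d5 = 80
d6 = 5
d7 = -5
d8 = 10
d9 = 1/4
d10 = 21
d11 = 101
d12 = -1988/5
endpoint = (21/4, -7/4)

Apply edit: d4 := 20
  d5 = d4*4 = 80
  d6 = d5 - d3*5 = 5
  d7 = d3 - d4 = -5
  d8 = d7 + d3 = 10
  d9 = 7 - d7/4 - 8 = 1/4
  d10 = d2*2 - d6*3 + d8 = 21
  d11 = d4*5 + d9*4 = 101
  d12 = d6 - d5*5 - d2/5 = -1988/5
Walk from origin (0, 0):
  seg 1: right by d9 = 1/4 → (1/4, 0)
  seg 2: left by d7 = -5 → (21/4, 0)
  seg 3: down by d1 = 4 → (21/4, -4)
  seg 4: up by d3 = 15 → (21/4, 11)
  seg 5: up by d9 = 1/4 → (21/4, 45/4)
  seg 6: down by d2 = 13 → (21/4, -7/4)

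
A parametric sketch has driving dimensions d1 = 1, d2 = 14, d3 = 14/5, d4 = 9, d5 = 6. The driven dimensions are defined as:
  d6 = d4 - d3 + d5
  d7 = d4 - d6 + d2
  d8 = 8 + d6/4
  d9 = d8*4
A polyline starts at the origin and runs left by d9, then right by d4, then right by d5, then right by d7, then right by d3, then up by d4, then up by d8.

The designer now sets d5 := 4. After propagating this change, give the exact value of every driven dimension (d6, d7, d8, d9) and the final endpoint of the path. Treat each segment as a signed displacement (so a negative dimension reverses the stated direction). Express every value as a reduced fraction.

Apply edit: d5 := 4
  d6 = d4 - d3 + d5 = 51/5
  d7 = d4 - d6 + d2 = 64/5
  d8 = 8 + d6/4 = 211/20
  d9 = d8*4 = 211/5
Walk from origin (0, 0):
  seg 1: left by d9 = 211/5 → (-211/5, 0)
  seg 2: right by d4 = 9 → (-166/5, 0)
  seg 3: right by d5 = 4 → (-146/5, 0)
  seg 4: right by d7 = 64/5 → (-82/5, 0)
  seg 5: right by d3 = 14/5 → (-68/5, 0)
  seg 6: up by d4 = 9 → (-68/5, 9)
  seg 7: up by d8 = 211/20 → (-68/5, 391/20)

d6 = 51/5
d7 = 64/5
d8 = 211/20
d9 = 211/5
endpoint = (-68/5, 391/20)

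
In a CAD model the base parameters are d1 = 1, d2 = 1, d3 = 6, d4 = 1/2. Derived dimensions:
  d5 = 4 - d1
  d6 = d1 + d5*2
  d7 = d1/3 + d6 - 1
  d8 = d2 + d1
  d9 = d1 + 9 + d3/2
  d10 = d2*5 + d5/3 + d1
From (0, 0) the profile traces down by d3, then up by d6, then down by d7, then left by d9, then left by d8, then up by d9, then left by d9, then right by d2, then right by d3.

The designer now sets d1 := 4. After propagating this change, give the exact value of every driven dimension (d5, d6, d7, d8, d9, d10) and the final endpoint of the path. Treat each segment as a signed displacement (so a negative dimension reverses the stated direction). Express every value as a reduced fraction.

Apply edit: d1 := 4
  d5 = 4 - d1 = 0
  d6 = d1 + d5*2 = 4
  d7 = d1/3 + d6 - 1 = 13/3
  d8 = d2 + d1 = 5
  d9 = d1 + 9 + d3/2 = 16
  d10 = d2*5 + d5/3 + d1 = 9
Walk from origin (0, 0):
  seg 1: down by d3 = 6 → (0, -6)
  seg 2: up by d6 = 4 → (0, -2)
  seg 3: down by d7 = 13/3 → (0, -19/3)
  seg 4: left by d9 = 16 → (-16, -19/3)
  seg 5: left by d8 = 5 → (-21, -19/3)
  seg 6: up by d9 = 16 → (-21, 29/3)
  seg 7: left by d9 = 16 → (-37, 29/3)
  seg 8: right by d2 = 1 → (-36, 29/3)
  seg 9: right by d3 = 6 → (-30, 29/3)

d5 = 0
d6 = 4
d7 = 13/3
d8 = 5
d9 = 16
d10 = 9
endpoint = (-30, 29/3)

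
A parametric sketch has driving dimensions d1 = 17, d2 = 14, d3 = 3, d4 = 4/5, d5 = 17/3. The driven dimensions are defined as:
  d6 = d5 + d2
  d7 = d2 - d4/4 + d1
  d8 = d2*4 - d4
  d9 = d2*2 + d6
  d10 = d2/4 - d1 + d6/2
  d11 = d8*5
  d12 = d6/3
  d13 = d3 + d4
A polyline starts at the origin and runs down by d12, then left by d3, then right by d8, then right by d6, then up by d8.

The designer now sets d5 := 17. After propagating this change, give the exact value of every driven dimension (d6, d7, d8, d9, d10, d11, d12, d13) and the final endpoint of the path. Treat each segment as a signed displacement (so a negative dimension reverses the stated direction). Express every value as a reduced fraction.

d6 = 31
d7 = 154/5
d8 = 276/5
d9 = 59
d10 = 2
d11 = 276
d12 = 31/3
d13 = 19/5
endpoint = (416/5, 673/15)

Apply edit: d5 := 17
  d6 = d5 + d2 = 31
  d7 = d2 - d4/4 + d1 = 154/5
  d8 = d2*4 - d4 = 276/5
  d9 = d2*2 + d6 = 59
  d10 = d2/4 - d1 + d6/2 = 2
  d11 = d8*5 = 276
  d12 = d6/3 = 31/3
  d13 = d3 + d4 = 19/5
Walk from origin (0, 0):
  seg 1: down by d12 = 31/3 → (0, -31/3)
  seg 2: left by d3 = 3 → (-3, -31/3)
  seg 3: right by d8 = 276/5 → (261/5, -31/3)
  seg 4: right by d6 = 31 → (416/5, -31/3)
  seg 5: up by d8 = 276/5 → (416/5, 673/15)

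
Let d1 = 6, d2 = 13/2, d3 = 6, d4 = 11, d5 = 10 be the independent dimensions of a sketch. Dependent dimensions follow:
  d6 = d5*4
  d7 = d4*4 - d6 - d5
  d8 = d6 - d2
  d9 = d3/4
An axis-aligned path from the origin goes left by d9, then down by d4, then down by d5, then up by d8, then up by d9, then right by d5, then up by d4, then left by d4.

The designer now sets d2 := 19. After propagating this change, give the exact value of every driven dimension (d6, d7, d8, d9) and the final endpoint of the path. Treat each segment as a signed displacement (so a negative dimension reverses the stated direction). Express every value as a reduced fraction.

Apply edit: d2 := 19
  d6 = d5*4 = 40
  d7 = d4*4 - d6 - d5 = -6
  d8 = d6 - d2 = 21
  d9 = d3/4 = 3/2
Walk from origin (0, 0):
  seg 1: left by d9 = 3/2 → (-3/2, 0)
  seg 2: down by d4 = 11 → (-3/2, -11)
  seg 3: down by d5 = 10 → (-3/2, -21)
  seg 4: up by d8 = 21 → (-3/2, 0)
  seg 5: up by d9 = 3/2 → (-3/2, 3/2)
  seg 6: right by d5 = 10 → (17/2, 3/2)
  seg 7: up by d4 = 11 → (17/2, 25/2)
  seg 8: left by d4 = 11 → (-5/2, 25/2)

d6 = 40
d7 = -6
d8 = 21
d9 = 3/2
endpoint = (-5/2, 25/2)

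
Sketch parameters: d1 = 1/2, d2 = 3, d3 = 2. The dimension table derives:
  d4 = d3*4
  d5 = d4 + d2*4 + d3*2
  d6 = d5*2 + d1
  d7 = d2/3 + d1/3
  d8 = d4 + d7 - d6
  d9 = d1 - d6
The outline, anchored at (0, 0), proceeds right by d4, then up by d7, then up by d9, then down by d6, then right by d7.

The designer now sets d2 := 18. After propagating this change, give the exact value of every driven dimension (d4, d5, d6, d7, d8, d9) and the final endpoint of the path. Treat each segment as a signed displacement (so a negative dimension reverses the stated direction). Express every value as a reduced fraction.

Apply edit: d2 := 18
  d4 = d3*4 = 8
  d5 = d4 + d2*4 + d3*2 = 84
  d6 = d5*2 + d1 = 337/2
  d7 = d2/3 + d1/3 = 37/6
  d8 = d4 + d7 - d6 = -463/3
  d9 = d1 - d6 = -168
Walk from origin (0, 0):
  seg 1: right by d4 = 8 → (8, 0)
  seg 2: up by d7 = 37/6 → (8, 37/6)
  seg 3: up by d9 = -168 → (8, -971/6)
  seg 4: down by d6 = 337/2 → (8, -991/3)
  seg 5: right by d7 = 37/6 → (85/6, -991/3)

d4 = 8
d5 = 84
d6 = 337/2
d7 = 37/6
d8 = -463/3
d9 = -168
endpoint = (85/6, -991/3)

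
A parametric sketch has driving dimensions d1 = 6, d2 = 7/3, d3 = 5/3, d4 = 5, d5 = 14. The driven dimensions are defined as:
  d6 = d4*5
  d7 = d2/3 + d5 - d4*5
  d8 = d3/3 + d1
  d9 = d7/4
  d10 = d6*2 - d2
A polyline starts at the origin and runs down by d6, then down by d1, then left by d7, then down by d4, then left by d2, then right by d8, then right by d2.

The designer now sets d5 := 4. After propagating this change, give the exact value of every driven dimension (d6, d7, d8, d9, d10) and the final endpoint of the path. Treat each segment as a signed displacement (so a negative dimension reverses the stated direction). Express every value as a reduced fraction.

d6 = 25
d7 = -182/9
d8 = 59/9
d9 = -91/18
d10 = 143/3
endpoint = (241/9, -36)

Apply edit: d5 := 4
  d6 = d4*5 = 25
  d7 = d2/3 + d5 - d4*5 = -182/9
  d8 = d3/3 + d1 = 59/9
  d9 = d7/4 = -91/18
  d10 = d6*2 - d2 = 143/3
Walk from origin (0, 0):
  seg 1: down by d6 = 25 → (0, -25)
  seg 2: down by d1 = 6 → (0, -31)
  seg 3: left by d7 = -182/9 → (182/9, -31)
  seg 4: down by d4 = 5 → (182/9, -36)
  seg 5: left by d2 = 7/3 → (161/9, -36)
  seg 6: right by d8 = 59/9 → (220/9, -36)
  seg 7: right by d2 = 7/3 → (241/9, -36)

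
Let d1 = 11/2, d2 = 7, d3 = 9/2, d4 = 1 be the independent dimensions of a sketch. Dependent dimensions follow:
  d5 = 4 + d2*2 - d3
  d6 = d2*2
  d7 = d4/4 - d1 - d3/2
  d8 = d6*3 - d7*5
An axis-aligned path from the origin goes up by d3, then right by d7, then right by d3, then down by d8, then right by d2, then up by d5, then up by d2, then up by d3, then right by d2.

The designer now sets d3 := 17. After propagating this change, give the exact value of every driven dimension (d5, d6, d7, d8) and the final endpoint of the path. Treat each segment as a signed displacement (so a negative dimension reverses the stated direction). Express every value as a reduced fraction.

d5 = 1
d6 = 14
d7 = -55/4
d8 = 443/4
endpoint = (69/4, -275/4)

Apply edit: d3 := 17
  d5 = 4 + d2*2 - d3 = 1
  d6 = d2*2 = 14
  d7 = d4/4 - d1 - d3/2 = -55/4
  d8 = d6*3 - d7*5 = 443/4
Walk from origin (0, 0):
  seg 1: up by d3 = 17 → (0, 17)
  seg 2: right by d7 = -55/4 → (-55/4, 17)
  seg 3: right by d3 = 17 → (13/4, 17)
  seg 4: down by d8 = 443/4 → (13/4, -375/4)
  seg 5: right by d2 = 7 → (41/4, -375/4)
  seg 6: up by d5 = 1 → (41/4, -371/4)
  seg 7: up by d2 = 7 → (41/4, -343/4)
  seg 8: up by d3 = 17 → (41/4, -275/4)
  seg 9: right by d2 = 7 → (69/4, -275/4)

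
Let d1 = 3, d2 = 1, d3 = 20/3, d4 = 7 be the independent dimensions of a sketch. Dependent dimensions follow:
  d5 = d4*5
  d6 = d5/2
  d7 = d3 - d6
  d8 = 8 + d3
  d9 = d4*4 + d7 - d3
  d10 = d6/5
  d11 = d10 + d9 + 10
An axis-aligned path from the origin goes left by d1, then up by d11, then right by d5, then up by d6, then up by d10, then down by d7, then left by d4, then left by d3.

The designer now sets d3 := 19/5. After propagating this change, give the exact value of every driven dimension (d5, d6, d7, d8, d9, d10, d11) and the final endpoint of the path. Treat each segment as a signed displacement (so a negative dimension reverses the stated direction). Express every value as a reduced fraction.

d5 = 35
d6 = 35/2
d7 = -137/10
d8 = 59/5
d9 = 21/2
d10 = 7/2
d11 = 24
endpoint = (106/5, 587/10)

Apply edit: d3 := 19/5
  d5 = d4*5 = 35
  d6 = d5/2 = 35/2
  d7 = d3 - d6 = -137/10
  d8 = 8 + d3 = 59/5
  d9 = d4*4 + d7 - d3 = 21/2
  d10 = d6/5 = 7/2
  d11 = d10 + d9 + 10 = 24
Walk from origin (0, 0):
  seg 1: left by d1 = 3 → (-3, 0)
  seg 2: up by d11 = 24 → (-3, 24)
  seg 3: right by d5 = 35 → (32, 24)
  seg 4: up by d6 = 35/2 → (32, 83/2)
  seg 5: up by d10 = 7/2 → (32, 45)
  seg 6: down by d7 = -137/10 → (32, 587/10)
  seg 7: left by d4 = 7 → (25, 587/10)
  seg 8: left by d3 = 19/5 → (106/5, 587/10)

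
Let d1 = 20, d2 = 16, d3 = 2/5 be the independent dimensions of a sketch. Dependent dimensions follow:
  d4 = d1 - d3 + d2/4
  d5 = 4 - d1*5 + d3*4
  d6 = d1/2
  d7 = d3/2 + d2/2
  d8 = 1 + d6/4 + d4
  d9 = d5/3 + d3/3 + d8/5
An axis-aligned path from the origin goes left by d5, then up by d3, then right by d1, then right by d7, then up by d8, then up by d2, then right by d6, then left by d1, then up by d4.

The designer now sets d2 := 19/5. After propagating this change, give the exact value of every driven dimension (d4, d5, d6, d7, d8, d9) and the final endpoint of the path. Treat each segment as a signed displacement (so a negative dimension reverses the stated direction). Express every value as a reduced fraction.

Apply edit: d2 := 19/5
  d4 = d1 - d3 + d2/4 = 411/20
  d5 = 4 - d1*5 + d3*4 = -472/5
  d6 = d1/2 = 10
  d7 = d3/2 + d2/2 = 21/10
  d8 = 1 + d6/4 + d4 = 481/20
  d9 = d5/3 + d3/3 + d8/5 = -7957/300
Walk from origin (0, 0):
  seg 1: left by d5 = -472/5 → (472/5, 0)
  seg 2: up by d3 = 2/5 → (472/5, 2/5)
  seg 3: right by d1 = 20 → (572/5, 2/5)
  seg 4: right by d7 = 21/10 → (233/2, 2/5)
  seg 5: up by d8 = 481/20 → (233/2, 489/20)
  seg 6: up by d2 = 19/5 → (233/2, 113/4)
  seg 7: right by d6 = 10 → (253/2, 113/4)
  seg 8: left by d1 = 20 → (213/2, 113/4)
  seg 9: up by d4 = 411/20 → (213/2, 244/5)

d4 = 411/20
d5 = -472/5
d6 = 10
d7 = 21/10
d8 = 481/20
d9 = -7957/300
endpoint = (213/2, 244/5)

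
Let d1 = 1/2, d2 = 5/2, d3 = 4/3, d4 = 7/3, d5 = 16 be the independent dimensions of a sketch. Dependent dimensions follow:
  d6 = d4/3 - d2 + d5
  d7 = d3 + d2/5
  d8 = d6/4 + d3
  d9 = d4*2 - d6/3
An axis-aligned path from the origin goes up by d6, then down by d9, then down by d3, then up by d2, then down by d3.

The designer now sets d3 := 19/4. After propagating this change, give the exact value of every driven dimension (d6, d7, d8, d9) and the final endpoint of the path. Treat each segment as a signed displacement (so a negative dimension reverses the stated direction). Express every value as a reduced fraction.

Apply edit: d3 := 19/4
  d6 = d4/3 - d2 + d5 = 257/18
  d7 = d3 + d2/5 = 21/4
  d8 = d6/4 + d3 = 599/72
  d9 = d4*2 - d6/3 = -5/54
Walk from origin (0, 0):
  seg 1: up by d6 = 257/18 → (0, 257/18)
  seg 2: down by d9 = -5/54 → (0, 388/27)
  seg 3: down by d3 = 19/4 → (0, 1039/108)
  seg 4: up by d2 = 5/2 → (0, 1309/108)
  seg 5: down by d3 = 19/4 → (0, 199/27)

d6 = 257/18
d7 = 21/4
d8 = 599/72
d9 = -5/54
endpoint = (0, 199/27)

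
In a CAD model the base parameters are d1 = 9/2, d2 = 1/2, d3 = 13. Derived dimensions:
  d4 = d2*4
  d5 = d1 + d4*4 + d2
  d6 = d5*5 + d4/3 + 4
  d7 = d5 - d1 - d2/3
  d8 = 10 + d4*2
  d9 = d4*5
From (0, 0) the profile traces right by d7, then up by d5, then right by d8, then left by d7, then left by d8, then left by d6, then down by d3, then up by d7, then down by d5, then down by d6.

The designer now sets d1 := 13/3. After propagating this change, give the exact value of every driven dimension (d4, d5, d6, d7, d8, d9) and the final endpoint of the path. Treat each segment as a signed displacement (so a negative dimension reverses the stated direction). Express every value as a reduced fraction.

Apply edit: d1 := 13/3
  d4 = d2*4 = 2
  d5 = d1 + d4*4 + d2 = 77/6
  d6 = d5*5 + d4/3 + 4 = 413/6
  d7 = d5 - d1 - d2/3 = 25/3
  d8 = 10 + d4*2 = 14
  d9 = d4*5 = 10
Walk from origin (0, 0):
  seg 1: right by d7 = 25/3 → (25/3, 0)
  seg 2: up by d5 = 77/6 → (25/3, 77/6)
  seg 3: right by d8 = 14 → (67/3, 77/6)
  seg 4: left by d7 = 25/3 → (14, 77/6)
  seg 5: left by d8 = 14 → (0, 77/6)
  seg 6: left by d6 = 413/6 → (-413/6, 77/6)
  seg 7: down by d3 = 13 → (-413/6, -1/6)
  seg 8: up by d7 = 25/3 → (-413/6, 49/6)
  seg 9: down by d5 = 77/6 → (-413/6, -14/3)
  seg 10: down by d6 = 413/6 → (-413/6, -147/2)

d4 = 2
d5 = 77/6
d6 = 413/6
d7 = 25/3
d8 = 14
d9 = 10
endpoint = (-413/6, -147/2)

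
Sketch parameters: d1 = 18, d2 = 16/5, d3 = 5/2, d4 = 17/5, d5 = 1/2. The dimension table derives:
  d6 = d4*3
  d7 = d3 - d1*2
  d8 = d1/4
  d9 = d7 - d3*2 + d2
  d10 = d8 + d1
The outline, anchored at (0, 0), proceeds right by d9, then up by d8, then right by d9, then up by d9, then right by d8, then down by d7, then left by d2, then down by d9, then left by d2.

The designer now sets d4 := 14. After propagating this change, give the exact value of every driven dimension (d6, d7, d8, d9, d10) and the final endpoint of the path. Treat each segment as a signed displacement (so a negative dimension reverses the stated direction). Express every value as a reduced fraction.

Apply edit: d4 := 14
  d6 = d4*3 = 42
  d7 = d3 - d1*2 = -67/2
  d8 = d1/4 = 9/2
  d9 = d7 - d3*2 + d2 = -353/10
  d10 = d8 + d1 = 45/2
Walk from origin (0, 0):
  seg 1: right by d9 = -353/10 → (-353/10, 0)
  seg 2: up by d8 = 9/2 → (-353/10, 9/2)
  seg 3: right by d9 = -353/10 → (-353/5, 9/2)
  seg 4: up by d9 = -353/10 → (-353/5, -154/5)
  seg 5: right by d8 = 9/2 → (-661/10, -154/5)
  seg 6: down by d7 = -67/2 → (-661/10, 27/10)
  seg 7: left by d2 = 16/5 → (-693/10, 27/10)
  seg 8: down by d9 = -353/10 → (-693/10, 38)
  seg 9: left by d2 = 16/5 → (-145/2, 38)

d6 = 42
d7 = -67/2
d8 = 9/2
d9 = -353/10
d10 = 45/2
endpoint = (-145/2, 38)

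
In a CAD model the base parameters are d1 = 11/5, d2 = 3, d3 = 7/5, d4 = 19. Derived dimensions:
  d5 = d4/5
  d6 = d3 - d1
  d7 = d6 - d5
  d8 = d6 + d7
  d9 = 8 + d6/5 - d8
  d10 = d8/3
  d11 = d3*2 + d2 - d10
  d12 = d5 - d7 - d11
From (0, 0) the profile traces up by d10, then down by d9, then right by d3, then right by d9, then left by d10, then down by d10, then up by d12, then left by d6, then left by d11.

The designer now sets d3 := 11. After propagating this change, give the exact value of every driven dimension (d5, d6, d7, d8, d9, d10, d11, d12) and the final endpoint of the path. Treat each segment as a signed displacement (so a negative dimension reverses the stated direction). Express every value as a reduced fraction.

Apply edit: d3 := 11
  d5 = d4/5 = 19/5
  d6 = d3 - d1 = 44/5
  d7 = d6 - d5 = 5
  d8 = d6 + d7 = 69/5
  d9 = 8 + d6/5 - d8 = -101/25
  d10 = d8/3 = 23/5
  d11 = d3*2 + d2 - d10 = 102/5
  d12 = d5 - d7 - d11 = -108/5
Walk from origin (0, 0):
  seg 1: up by d10 = 23/5 → (0, 23/5)
  seg 2: down by d9 = -101/25 → (0, 216/25)
  seg 3: right by d3 = 11 → (11, 216/25)
  seg 4: right by d9 = -101/25 → (174/25, 216/25)
  seg 5: left by d10 = 23/5 → (59/25, 216/25)
  seg 6: down by d10 = 23/5 → (59/25, 101/25)
  seg 7: up by d12 = -108/5 → (59/25, -439/25)
  seg 8: left by d6 = 44/5 → (-161/25, -439/25)
  seg 9: left by d11 = 102/5 → (-671/25, -439/25)

d5 = 19/5
d6 = 44/5
d7 = 5
d8 = 69/5
d9 = -101/25
d10 = 23/5
d11 = 102/5
d12 = -108/5
endpoint = (-671/25, -439/25)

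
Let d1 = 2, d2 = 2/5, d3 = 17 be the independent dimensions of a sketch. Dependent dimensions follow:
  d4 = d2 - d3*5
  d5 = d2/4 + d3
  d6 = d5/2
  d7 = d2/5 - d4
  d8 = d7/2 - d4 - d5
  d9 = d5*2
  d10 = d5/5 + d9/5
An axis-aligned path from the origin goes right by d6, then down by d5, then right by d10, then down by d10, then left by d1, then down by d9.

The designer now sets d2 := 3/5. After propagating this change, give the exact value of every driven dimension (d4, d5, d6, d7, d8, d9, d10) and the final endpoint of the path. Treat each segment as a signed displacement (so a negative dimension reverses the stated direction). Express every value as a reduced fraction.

Apply edit: d2 := 3/5
  d4 = d2 - d3*5 = -422/5
  d5 = d2/4 + d3 = 343/20
  d6 = d5/2 = 343/40
  d7 = d2/5 - d4 = 2113/25
  d8 = d7/2 - d4 - d5 = 10951/100
  d9 = d5*2 = 343/10
  d10 = d5/5 + d9/5 = 1029/100
Walk from origin (0, 0):
  seg 1: right by d6 = 343/40 → (343/40, 0)
  seg 2: down by d5 = 343/20 → (343/40, -343/20)
  seg 3: right by d10 = 1029/100 → (3773/200, -343/20)
  seg 4: down by d10 = 1029/100 → (3773/200, -686/25)
  seg 5: left by d1 = 2 → (3373/200, -686/25)
  seg 6: down by d9 = 343/10 → (3373/200, -3087/50)

d4 = -422/5
d5 = 343/20
d6 = 343/40
d7 = 2113/25
d8 = 10951/100
d9 = 343/10
d10 = 1029/100
endpoint = (3373/200, -3087/50)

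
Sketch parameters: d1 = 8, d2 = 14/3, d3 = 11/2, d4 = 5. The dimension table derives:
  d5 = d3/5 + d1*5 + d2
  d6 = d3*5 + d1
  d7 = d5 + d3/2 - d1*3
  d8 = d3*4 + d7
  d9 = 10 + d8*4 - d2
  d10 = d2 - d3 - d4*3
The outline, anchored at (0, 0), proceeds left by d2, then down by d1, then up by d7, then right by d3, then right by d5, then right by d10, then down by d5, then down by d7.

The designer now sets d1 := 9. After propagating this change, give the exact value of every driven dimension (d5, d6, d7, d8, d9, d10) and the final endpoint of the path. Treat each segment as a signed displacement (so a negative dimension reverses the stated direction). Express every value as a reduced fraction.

Apply edit: d1 := 9
  d5 = d3/5 + d1*5 + d2 = 1523/30
  d6 = d3*5 + d1 = 73/2
  d7 = d5 + d3/2 - d1*3 = 1591/60
  d8 = d3*4 + d7 = 2911/60
  d9 = 10 + d8*4 - d2 = 997/5
  d10 = d2 - d3 - d4*3 = -95/6
Walk from origin (0, 0):
  seg 1: left by d2 = 14/3 → (-14/3, 0)
  seg 2: down by d1 = 9 → (-14/3, -9)
  seg 3: up by d7 = 1591/60 → (-14/3, 1051/60)
  seg 4: right by d3 = 11/2 → (5/6, 1051/60)
  seg 5: right by d5 = 1523/30 → (258/5, 1051/60)
  seg 6: right by d10 = -95/6 → (1073/30, 1051/60)
  seg 7: down by d5 = 1523/30 → (1073/30, -133/4)
  seg 8: down by d7 = 1591/60 → (1073/30, -1793/30)

d5 = 1523/30
d6 = 73/2
d7 = 1591/60
d8 = 2911/60
d9 = 997/5
d10 = -95/6
endpoint = (1073/30, -1793/30)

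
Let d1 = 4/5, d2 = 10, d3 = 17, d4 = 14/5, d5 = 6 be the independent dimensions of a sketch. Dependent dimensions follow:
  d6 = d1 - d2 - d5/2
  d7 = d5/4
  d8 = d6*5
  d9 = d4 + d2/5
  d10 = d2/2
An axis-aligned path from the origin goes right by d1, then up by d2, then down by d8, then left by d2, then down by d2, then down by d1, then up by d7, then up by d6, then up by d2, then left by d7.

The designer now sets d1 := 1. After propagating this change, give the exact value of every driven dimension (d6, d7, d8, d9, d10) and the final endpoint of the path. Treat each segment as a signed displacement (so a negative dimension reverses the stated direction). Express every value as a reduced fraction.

d6 = -12
d7 = 3/2
d8 = -60
d9 = 24/5
d10 = 5
endpoint = (-21/2, 117/2)

Apply edit: d1 := 1
  d6 = d1 - d2 - d5/2 = -12
  d7 = d5/4 = 3/2
  d8 = d6*5 = -60
  d9 = d4 + d2/5 = 24/5
  d10 = d2/2 = 5
Walk from origin (0, 0):
  seg 1: right by d1 = 1 → (1, 0)
  seg 2: up by d2 = 10 → (1, 10)
  seg 3: down by d8 = -60 → (1, 70)
  seg 4: left by d2 = 10 → (-9, 70)
  seg 5: down by d2 = 10 → (-9, 60)
  seg 6: down by d1 = 1 → (-9, 59)
  seg 7: up by d7 = 3/2 → (-9, 121/2)
  seg 8: up by d6 = -12 → (-9, 97/2)
  seg 9: up by d2 = 10 → (-9, 117/2)
  seg 10: left by d7 = 3/2 → (-21/2, 117/2)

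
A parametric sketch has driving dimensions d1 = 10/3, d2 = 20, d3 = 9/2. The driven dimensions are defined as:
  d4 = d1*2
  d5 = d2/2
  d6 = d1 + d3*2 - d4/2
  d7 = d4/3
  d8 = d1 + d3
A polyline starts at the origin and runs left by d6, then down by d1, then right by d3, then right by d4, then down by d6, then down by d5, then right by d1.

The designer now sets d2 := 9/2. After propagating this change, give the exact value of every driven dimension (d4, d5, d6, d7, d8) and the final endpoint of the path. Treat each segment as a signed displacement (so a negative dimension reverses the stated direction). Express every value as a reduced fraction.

Apply edit: d2 := 9/2
  d4 = d1*2 = 20/3
  d5 = d2/2 = 9/4
  d6 = d1 + d3*2 - d4/2 = 9
  d7 = d4/3 = 20/9
  d8 = d1 + d3 = 47/6
Walk from origin (0, 0):
  seg 1: left by d6 = 9 → (-9, 0)
  seg 2: down by d1 = 10/3 → (-9, -10/3)
  seg 3: right by d3 = 9/2 → (-9/2, -10/3)
  seg 4: right by d4 = 20/3 → (13/6, -10/3)
  seg 5: down by d6 = 9 → (13/6, -37/3)
  seg 6: down by d5 = 9/4 → (13/6, -175/12)
  seg 7: right by d1 = 10/3 → (11/2, -175/12)

d4 = 20/3
d5 = 9/4
d6 = 9
d7 = 20/9
d8 = 47/6
endpoint = (11/2, -175/12)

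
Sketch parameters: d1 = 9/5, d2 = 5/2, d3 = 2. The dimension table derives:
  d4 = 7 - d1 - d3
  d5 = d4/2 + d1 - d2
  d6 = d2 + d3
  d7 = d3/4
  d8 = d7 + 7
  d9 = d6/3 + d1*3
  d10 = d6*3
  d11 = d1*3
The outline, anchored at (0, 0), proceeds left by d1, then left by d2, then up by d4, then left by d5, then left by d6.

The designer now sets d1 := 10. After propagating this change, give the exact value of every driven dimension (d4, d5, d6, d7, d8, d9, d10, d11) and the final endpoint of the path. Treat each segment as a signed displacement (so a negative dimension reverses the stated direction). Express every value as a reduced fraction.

Apply edit: d1 := 10
  d4 = 7 - d1 - d3 = -5
  d5 = d4/2 + d1 - d2 = 5
  d6 = d2 + d3 = 9/2
  d7 = d3/4 = 1/2
  d8 = d7 + 7 = 15/2
  d9 = d6/3 + d1*3 = 63/2
  d10 = d6*3 = 27/2
  d11 = d1*3 = 30
Walk from origin (0, 0):
  seg 1: left by d1 = 10 → (-10, 0)
  seg 2: left by d2 = 5/2 → (-25/2, 0)
  seg 3: up by d4 = -5 → (-25/2, -5)
  seg 4: left by d5 = 5 → (-35/2, -5)
  seg 5: left by d6 = 9/2 → (-22, -5)

d4 = -5
d5 = 5
d6 = 9/2
d7 = 1/2
d8 = 15/2
d9 = 63/2
d10 = 27/2
d11 = 30
endpoint = (-22, -5)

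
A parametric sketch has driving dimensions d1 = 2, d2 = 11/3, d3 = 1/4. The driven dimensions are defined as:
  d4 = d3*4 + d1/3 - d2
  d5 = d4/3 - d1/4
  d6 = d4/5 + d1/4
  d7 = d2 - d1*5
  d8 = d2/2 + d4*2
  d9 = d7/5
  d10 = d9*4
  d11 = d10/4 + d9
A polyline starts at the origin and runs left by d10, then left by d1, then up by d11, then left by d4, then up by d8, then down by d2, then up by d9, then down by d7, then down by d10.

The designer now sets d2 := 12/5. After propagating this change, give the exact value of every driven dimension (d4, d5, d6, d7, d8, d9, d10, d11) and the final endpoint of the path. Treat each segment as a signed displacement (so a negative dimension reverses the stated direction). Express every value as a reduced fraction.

Apply edit: d2 := 12/5
  d4 = d3*4 + d1/3 - d2 = -11/15
  d5 = d4/3 - d1/4 = -67/90
  d6 = d4/5 + d1/4 = 53/150
  d7 = d2 - d1*5 = -38/5
  d8 = d2/2 + d4*2 = -4/15
  d9 = d7/5 = -38/25
  d10 = d9*4 = -152/25
  d11 = d10/4 + d9 = -76/25
Walk from origin (0, 0):
  seg 1: left by d10 = -152/25 → (152/25, 0)
  seg 2: left by d1 = 2 → (102/25, 0)
  seg 3: up by d11 = -76/25 → (102/25, -76/25)
  seg 4: left by d4 = -11/15 → (361/75, -76/25)
  seg 5: up by d8 = -4/15 → (361/75, -248/75)
  seg 6: down by d2 = 12/5 → (361/75, -428/75)
  seg 7: up by d9 = -38/25 → (361/75, -542/75)
  seg 8: down by d7 = -38/5 → (361/75, 28/75)
  seg 9: down by d10 = -152/25 → (361/75, 484/75)

d4 = -11/15
d5 = -67/90
d6 = 53/150
d7 = -38/5
d8 = -4/15
d9 = -38/25
d10 = -152/25
d11 = -76/25
endpoint = (361/75, 484/75)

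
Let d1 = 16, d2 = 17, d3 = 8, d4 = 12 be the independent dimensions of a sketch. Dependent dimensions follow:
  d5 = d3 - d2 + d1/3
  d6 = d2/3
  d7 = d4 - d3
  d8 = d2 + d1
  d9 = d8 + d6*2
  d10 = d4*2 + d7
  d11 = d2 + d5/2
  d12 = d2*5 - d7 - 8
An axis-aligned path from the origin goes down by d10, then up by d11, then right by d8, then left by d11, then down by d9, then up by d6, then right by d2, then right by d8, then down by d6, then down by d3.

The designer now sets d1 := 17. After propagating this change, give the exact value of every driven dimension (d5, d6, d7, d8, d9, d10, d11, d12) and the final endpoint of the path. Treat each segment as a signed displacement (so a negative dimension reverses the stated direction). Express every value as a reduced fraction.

d5 = -10/3
d6 = 17/3
d7 = 4
d8 = 34
d9 = 136/3
d10 = 28
d11 = 46/3
d12 = 73
endpoint = (209/3, -66)

Apply edit: d1 := 17
  d5 = d3 - d2 + d1/3 = -10/3
  d6 = d2/3 = 17/3
  d7 = d4 - d3 = 4
  d8 = d2 + d1 = 34
  d9 = d8 + d6*2 = 136/3
  d10 = d4*2 + d7 = 28
  d11 = d2 + d5/2 = 46/3
  d12 = d2*5 - d7 - 8 = 73
Walk from origin (0, 0):
  seg 1: down by d10 = 28 → (0, -28)
  seg 2: up by d11 = 46/3 → (0, -38/3)
  seg 3: right by d8 = 34 → (34, -38/3)
  seg 4: left by d11 = 46/3 → (56/3, -38/3)
  seg 5: down by d9 = 136/3 → (56/3, -58)
  seg 6: up by d6 = 17/3 → (56/3, -157/3)
  seg 7: right by d2 = 17 → (107/3, -157/3)
  seg 8: right by d8 = 34 → (209/3, -157/3)
  seg 9: down by d6 = 17/3 → (209/3, -58)
  seg 10: down by d3 = 8 → (209/3, -66)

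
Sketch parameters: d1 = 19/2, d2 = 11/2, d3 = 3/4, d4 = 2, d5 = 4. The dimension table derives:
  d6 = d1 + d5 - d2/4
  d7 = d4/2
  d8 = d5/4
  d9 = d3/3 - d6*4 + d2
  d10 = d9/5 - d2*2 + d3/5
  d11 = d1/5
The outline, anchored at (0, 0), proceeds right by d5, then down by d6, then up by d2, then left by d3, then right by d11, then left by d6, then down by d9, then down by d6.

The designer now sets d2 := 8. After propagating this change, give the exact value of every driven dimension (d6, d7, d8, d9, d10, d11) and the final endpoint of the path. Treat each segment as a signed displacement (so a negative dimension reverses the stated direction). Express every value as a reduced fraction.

Apply edit: d2 := 8
  d6 = d1 + d5 - d2/4 = 23/2
  d7 = d4/2 = 1
  d8 = d5/4 = 1
  d9 = d3/3 - d6*4 + d2 = -151/4
  d10 = d9/5 - d2*2 + d3/5 = -117/5
  d11 = d1/5 = 19/10
Walk from origin (0, 0):
  seg 1: right by d5 = 4 → (4, 0)
  seg 2: down by d6 = 23/2 → (4, -23/2)
  seg 3: up by d2 = 8 → (4, -7/2)
  seg 4: left by d3 = 3/4 → (13/4, -7/2)
  seg 5: right by d11 = 19/10 → (103/20, -7/2)
  seg 6: left by d6 = 23/2 → (-127/20, -7/2)
  seg 7: down by d9 = -151/4 → (-127/20, 137/4)
  seg 8: down by d6 = 23/2 → (-127/20, 91/4)

d6 = 23/2
d7 = 1
d8 = 1
d9 = -151/4
d10 = -117/5
d11 = 19/10
endpoint = (-127/20, 91/4)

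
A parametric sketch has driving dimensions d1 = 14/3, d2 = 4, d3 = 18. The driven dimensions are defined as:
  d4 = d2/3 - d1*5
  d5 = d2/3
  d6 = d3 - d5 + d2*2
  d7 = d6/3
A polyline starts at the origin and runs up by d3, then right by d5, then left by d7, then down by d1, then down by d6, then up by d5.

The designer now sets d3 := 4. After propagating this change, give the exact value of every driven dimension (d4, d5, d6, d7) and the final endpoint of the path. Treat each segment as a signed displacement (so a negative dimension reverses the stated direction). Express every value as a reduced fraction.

Apply edit: d3 := 4
  d4 = d2/3 - d1*5 = -22
  d5 = d2/3 = 4/3
  d6 = d3 - d5 + d2*2 = 32/3
  d7 = d6/3 = 32/9
Walk from origin (0, 0):
  seg 1: up by d3 = 4 → (0, 4)
  seg 2: right by d5 = 4/3 → (4/3, 4)
  seg 3: left by d7 = 32/9 → (-20/9, 4)
  seg 4: down by d1 = 14/3 → (-20/9, -2/3)
  seg 5: down by d6 = 32/3 → (-20/9, -34/3)
  seg 6: up by d5 = 4/3 → (-20/9, -10)

d4 = -22
d5 = 4/3
d6 = 32/3
d7 = 32/9
endpoint = (-20/9, -10)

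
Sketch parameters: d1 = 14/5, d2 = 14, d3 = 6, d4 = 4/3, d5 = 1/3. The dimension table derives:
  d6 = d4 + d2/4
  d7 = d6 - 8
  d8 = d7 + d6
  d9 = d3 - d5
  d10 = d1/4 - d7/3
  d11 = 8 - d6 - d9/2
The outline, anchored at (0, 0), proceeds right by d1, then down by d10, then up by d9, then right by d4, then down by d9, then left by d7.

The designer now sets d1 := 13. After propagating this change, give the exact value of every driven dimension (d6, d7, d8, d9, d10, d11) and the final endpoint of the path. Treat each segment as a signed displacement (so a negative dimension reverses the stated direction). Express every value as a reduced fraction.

d6 = 29/6
d7 = -19/6
d8 = 5/3
d9 = 17/3
d10 = 155/36
d11 = 1/3
endpoint = (35/2, -155/36)

Apply edit: d1 := 13
  d6 = d4 + d2/4 = 29/6
  d7 = d6 - 8 = -19/6
  d8 = d7 + d6 = 5/3
  d9 = d3 - d5 = 17/3
  d10 = d1/4 - d7/3 = 155/36
  d11 = 8 - d6 - d9/2 = 1/3
Walk from origin (0, 0):
  seg 1: right by d1 = 13 → (13, 0)
  seg 2: down by d10 = 155/36 → (13, -155/36)
  seg 3: up by d9 = 17/3 → (13, 49/36)
  seg 4: right by d4 = 4/3 → (43/3, 49/36)
  seg 5: down by d9 = 17/3 → (43/3, -155/36)
  seg 6: left by d7 = -19/6 → (35/2, -155/36)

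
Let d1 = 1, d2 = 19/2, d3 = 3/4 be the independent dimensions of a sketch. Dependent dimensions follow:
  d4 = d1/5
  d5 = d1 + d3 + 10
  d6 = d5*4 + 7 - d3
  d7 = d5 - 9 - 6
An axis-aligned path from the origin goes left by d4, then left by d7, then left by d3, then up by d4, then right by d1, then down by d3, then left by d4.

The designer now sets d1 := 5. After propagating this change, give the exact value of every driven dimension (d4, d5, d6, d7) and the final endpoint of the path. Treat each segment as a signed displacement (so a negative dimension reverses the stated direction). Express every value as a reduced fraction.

Apply edit: d1 := 5
  d4 = d1/5 = 1
  d5 = d1 + d3 + 10 = 63/4
  d6 = d5*4 + 7 - d3 = 277/4
  d7 = d5 - 9 - 6 = 3/4
Walk from origin (0, 0):
  seg 1: left by d4 = 1 → (-1, 0)
  seg 2: left by d7 = 3/4 → (-7/4, 0)
  seg 3: left by d3 = 3/4 → (-5/2, 0)
  seg 4: up by d4 = 1 → (-5/2, 1)
  seg 5: right by d1 = 5 → (5/2, 1)
  seg 6: down by d3 = 3/4 → (5/2, 1/4)
  seg 7: left by d4 = 1 → (3/2, 1/4)

d4 = 1
d5 = 63/4
d6 = 277/4
d7 = 3/4
endpoint = (3/2, 1/4)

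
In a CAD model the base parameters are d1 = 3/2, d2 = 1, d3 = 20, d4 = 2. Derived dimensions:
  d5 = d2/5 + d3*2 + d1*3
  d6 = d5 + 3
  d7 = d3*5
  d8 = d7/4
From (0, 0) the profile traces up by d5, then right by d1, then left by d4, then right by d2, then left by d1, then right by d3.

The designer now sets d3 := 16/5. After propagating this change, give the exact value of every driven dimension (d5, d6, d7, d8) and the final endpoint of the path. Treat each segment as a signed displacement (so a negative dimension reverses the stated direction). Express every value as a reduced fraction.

Apply edit: d3 := 16/5
  d5 = d2/5 + d3*2 + d1*3 = 111/10
  d6 = d5 + 3 = 141/10
  d7 = d3*5 = 16
  d8 = d7/4 = 4
Walk from origin (0, 0):
  seg 1: up by d5 = 111/10 → (0, 111/10)
  seg 2: right by d1 = 3/2 → (3/2, 111/10)
  seg 3: left by d4 = 2 → (-1/2, 111/10)
  seg 4: right by d2 = 1 → (1/2, 111/10)
  seg 5: left by d1 = 3/2 → (-1, 111/10)
  seg 6: right by d3 = 16/5 → (11/5, 111/10)

d5 = 111/10
d6 = 141/10
d7 = 16
d8 = 4
endpoint = (11/5, 111/10)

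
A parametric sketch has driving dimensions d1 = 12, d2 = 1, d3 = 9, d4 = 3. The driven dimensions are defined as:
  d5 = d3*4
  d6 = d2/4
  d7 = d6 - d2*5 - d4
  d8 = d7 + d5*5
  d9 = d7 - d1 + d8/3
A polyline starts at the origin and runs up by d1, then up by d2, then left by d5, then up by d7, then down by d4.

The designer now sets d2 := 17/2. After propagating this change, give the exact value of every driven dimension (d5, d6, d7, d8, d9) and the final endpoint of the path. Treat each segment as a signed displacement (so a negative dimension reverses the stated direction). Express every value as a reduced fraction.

d5 = 36
d6 = 17/8
d7 = -347/8
d8 = 1093/8
d9 = -59/6
endpoint = (-36, -207/8)

Apply edit: d2 := 17/2
  d5 = d3*4 = 36
  d6 = d2/4 = 17/8
  d7 = d6 - d2*5 - d4 = -347/8
  d8 = d7 + d5*5 = 1093/8
  d9 = d7 - d1 + d8/3 = -59/6
Walk from origin (0, 0):
  seg 1: up by d1 = 12 → (0, 12)
  seg 2: up by d2 = 17/2 → (0, 41/2)
  seg 3: left by d5 = 36 → (-36, 41/2)
  seg 4: up by d7 = -347/8 → (-36, -183/8)
  seg 5: down by d4 = 3 → (-36, -207/8)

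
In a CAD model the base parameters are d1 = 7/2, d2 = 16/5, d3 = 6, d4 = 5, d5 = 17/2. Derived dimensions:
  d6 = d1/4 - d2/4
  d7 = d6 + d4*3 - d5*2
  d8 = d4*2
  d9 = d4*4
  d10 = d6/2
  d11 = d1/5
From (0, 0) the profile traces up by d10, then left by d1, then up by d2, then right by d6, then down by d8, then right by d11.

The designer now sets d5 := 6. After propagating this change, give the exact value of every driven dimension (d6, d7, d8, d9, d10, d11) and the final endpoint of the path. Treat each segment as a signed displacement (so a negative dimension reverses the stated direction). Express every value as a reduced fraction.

Apply edit: d5 := 6
  d6 = d1/4 - d2/4 = 3/40
  d7 = d6 + d4*3 - d5*2 = 123/40
  d8 = d4*2 = 10
  d9 = d4*4 = 20
  d10 = d6/2 = 3/80
  d11 = d1/5 = 7/10
Walk from origin (0, 0):
  seg 1: up by d10 = 3/80 → (0, 3/80)
  seg 2: left by d1 = 7/2 → (-7/2, 3/80)
  seg 3: up by d2 = 16/5 → (-7/2, 259/80)
  seg 4: right by d6 = 3/40 → (-137/40, 259/80)
  seg 5: down by d8 = 10 → (-137/40, -541/80)
  seg 6: right by d11 = 7/10 → (-109/40, -541/80)

d6 = 3/40
d7 = 123/40
d8 = 10
d9 = 20
d10 = 3/80
d11 = 7/10
endpoint = (-109/40, -541/80)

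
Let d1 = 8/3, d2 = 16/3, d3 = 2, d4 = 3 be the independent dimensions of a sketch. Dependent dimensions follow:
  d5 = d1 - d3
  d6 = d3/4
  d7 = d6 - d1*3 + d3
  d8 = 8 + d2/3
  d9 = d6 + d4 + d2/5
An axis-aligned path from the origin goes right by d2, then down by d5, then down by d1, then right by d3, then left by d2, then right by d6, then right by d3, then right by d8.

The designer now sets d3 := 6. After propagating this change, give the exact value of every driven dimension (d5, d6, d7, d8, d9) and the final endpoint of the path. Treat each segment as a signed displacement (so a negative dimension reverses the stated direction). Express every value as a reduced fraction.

Apply edit: d3 := 6
  d5 = d1 - d3 = -10/3
  d6 = d3/4 = 3/2
  d7 = d6 - d1*3 + d3 = -1/2
  d8 = 8 + d2/3 = 88/9
  d9 = d6 + d4 + d2/5 = 167/30
Walk from origin (0, 0):
  seg 1: right by d2 = 16/3 → (16/3, 0)
  seg 2: down by d5 = -10/3 → (16/3, 10/3)
  seg 3: down by d1 = 8/3 → (16/3, 2/3)
  seg 4: right by d3 = 6 → (34/3, 2/3)
  seg 5: left by d2 = 16/3 → (6, 2/3)
  seg 6: right by d6 = 3/2 → (15/2, 2/3)
  seg 7: right by d3 = 6 → (27/2, 2/3)
  seg 8: right by d8 = 88/9 → (419/18, 2/3)

d5 = -10/3
d6 = 3/2
d7 = -1/2
d8 = 88/9
d9 = 167/30
endpoint = (419/18, 2/3)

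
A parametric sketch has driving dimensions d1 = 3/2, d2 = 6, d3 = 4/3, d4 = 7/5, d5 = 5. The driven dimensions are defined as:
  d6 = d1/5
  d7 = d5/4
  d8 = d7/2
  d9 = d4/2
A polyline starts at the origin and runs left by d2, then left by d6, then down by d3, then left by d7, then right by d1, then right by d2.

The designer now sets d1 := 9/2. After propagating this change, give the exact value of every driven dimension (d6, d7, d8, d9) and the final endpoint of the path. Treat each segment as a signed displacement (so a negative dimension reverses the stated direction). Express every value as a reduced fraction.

d6 = 9/10
d7 = 5/4
d8 = 5/8
d9 = 7/10
endpoint = (47/20, -4/3)

Apply edit: d1 := 9/2
  d6 = d1/5 = 9/10
  d7 = d5/4 = 5/4
  d8 = d7/2 = 5/8
  d9 = d4/2 = 7/10
Walk from origin (0, 0):
  seg 1: left by d2 = 6 → (-6, 0)
  seg 2: left by d6 = 9/10 → (-69/10, 0)
  seg 3: down by d3 = 4/3 → (-69/10, -4/3)
  seg 4: left by d7 = 5/4 → (-163/20, -4/3)
  seg 5: right by d1 = 9/2 → (-73/20, -4/3)
  seg 6: right by d2 = 6 → (47/20, -4/3)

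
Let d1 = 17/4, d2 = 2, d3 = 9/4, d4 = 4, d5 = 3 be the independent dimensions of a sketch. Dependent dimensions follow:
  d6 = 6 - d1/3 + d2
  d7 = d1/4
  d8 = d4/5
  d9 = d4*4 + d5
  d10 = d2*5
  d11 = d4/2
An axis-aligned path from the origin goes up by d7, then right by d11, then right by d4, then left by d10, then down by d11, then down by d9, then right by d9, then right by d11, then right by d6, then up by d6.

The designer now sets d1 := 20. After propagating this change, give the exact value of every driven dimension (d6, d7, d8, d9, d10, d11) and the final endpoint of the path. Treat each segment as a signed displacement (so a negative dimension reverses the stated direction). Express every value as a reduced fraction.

Apply edit: d1 := 20
  d6 = 6 - d1/3 + d2 = 4/3
  d7 = d1/4 = 5
  d8 = d4/5 = 4/5
  d9 = d4*4 + d5 = 19
  d10 = d2*5 = 10
  d11 = d4/2 = 2
Walk from origin (0, 0):
  seg 1: up by d7 = 5 → (0, 5)
  seg 2: right by d11 = 2 → (2, 5)
  seg 3: right by d4 = 4 → (6, 5)
  seg 4: left by d10 = 10 → (-4, 5)
  seg 5: down by d11 = 2 → (-4, 3)
  seg 6: down by d9 = 19 → (-4, -16)
  seg 7: right by d9 = 19 → (15, -16)
  seg 8: right by d11 = 2 → (17, -16)
  seg 9: right by d6 = 4/3 → (55/3, -16)
  seg 10: up by d6 = 4/3 → (55/3, -44/3)

d6 = 4/3
d7 = 5
d8 = 4/5
d9 = 19
d10 = 10
d11 = 2
endpoint = (55/3, -44/3)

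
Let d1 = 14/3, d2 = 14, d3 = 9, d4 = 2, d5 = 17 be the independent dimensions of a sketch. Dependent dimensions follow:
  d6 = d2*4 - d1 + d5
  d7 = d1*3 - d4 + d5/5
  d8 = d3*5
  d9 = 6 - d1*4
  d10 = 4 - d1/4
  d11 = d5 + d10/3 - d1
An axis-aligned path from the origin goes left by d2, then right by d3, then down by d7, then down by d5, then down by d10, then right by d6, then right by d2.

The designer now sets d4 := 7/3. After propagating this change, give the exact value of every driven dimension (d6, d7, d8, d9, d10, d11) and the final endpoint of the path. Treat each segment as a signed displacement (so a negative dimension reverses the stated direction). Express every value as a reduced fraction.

d6 = 205/3
d7 = 226/15
d8 = 45
d9 = -38/3
d10 = 17/6
d11 = 239/18
endpoint = (232/3, -349/10)

Apply edit: d4 := 7/3
  d6 = d2*4 - d1 + d5 = 205/3
  d7 = d1*3 - d4 + d5/5 = 226/15
  d8 = d3*5 = 45
  d9 = 6 - d1*4 = -38/3
  d10 = 4 - d1/4 = 17/6
  d11 = d5 + d10/3 - d1 = 239/18
Walk from origin (0, 0):
  seg 1: left by d2 = 14 → (-14, 0)
  seg 2: right by d3 = 9 → (-5, 0)
  seg 3: down by d7 = 226/15 → (-5, -226/15)
  seg 4: down by d5 = 17 → (-5, -481/15)
  seg 5: down by d10 = 17/6 → (-5, -349/10)
  seg 6: right by d6 = 205/3 → (190/3, -349/10)
  seg 7: right by d2 = 14 → (232/3, -349/10)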